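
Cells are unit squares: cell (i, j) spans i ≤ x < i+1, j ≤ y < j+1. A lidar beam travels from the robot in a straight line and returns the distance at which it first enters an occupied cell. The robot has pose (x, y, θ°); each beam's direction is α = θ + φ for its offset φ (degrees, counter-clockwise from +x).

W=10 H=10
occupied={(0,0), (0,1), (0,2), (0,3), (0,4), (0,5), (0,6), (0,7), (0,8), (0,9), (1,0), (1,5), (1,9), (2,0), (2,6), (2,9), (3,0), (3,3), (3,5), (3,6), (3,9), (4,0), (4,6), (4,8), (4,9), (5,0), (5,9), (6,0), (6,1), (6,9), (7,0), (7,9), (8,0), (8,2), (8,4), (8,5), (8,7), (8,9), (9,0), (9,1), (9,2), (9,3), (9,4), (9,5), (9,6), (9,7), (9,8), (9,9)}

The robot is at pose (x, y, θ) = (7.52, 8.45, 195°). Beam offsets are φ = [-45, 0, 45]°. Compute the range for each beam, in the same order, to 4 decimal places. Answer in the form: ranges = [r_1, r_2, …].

beam 1: φ=-45°, α=150°
  dir = (cos 150°, sin 150°) = (-0.8660, 0.5000); from cell (7,8)
  next x-line at t=0.6004, next y-line at t=1.1000; Δt_x=1.1547, Δt_y=2.0000
    x: enter (6,8) at t=0.6004
    y: enter (6,9) at t=1.1000 ← occupied
  → r_1 = 1.1000
beam 2: φ=0°, α=195°
  dir = (cos 195°, sin 195°) = (-0.9659, -0.2588); from cell (7,8)
  next x-line at t=0.5383, next y-line at t=1.7387; Δt_x=1.0353, Δt_y=3.8637
    x: enter (6,8) at t=0.5383
    x: enter (5,8) at t=1.5736
    y: enter (5,7) at t=1.7387
    x: enter (4,7) at t=2.6089
    x: enter (3,7) at t=3.6442
    x: enter (2,7) at t=4.6794
    y: enter (2,6) at t=5.6024 ← occupied
  → r_2 = 5.6024
beam 3: φ=45°, α=240°
  dir = (cos 240°, sin 240°) = (-0.5000, -0.8660); from cell (7,8)
  next x-line at t=1.0400, next y-line at t=0.5196; Δt_x=2.0000, Δt_y=1.1547
    y: enter (7,7) at t=0.5196
    x: enter (6,7) at t=1.0400
    y: enter (6,6) at t=1.6743
    y: enter (6,5) at t=2.8290
    x: enter (5,5) at t=3.0400
    y: enter (5,4) at t=3.9837
    x: enter (4,4) at t=5.0400
    y: enter (4,3) at t=5.1384
    y: enter (4,2) at t=6.2931
    x: enter (3,2) at t=7.0400
    y: enter (3,1) at t=7.4478
    y: enter (3,0) at t=8.6025 ← occupied
  → r_3 = 8.6025

ranges = [1.1000, 5.6024, 8.6025]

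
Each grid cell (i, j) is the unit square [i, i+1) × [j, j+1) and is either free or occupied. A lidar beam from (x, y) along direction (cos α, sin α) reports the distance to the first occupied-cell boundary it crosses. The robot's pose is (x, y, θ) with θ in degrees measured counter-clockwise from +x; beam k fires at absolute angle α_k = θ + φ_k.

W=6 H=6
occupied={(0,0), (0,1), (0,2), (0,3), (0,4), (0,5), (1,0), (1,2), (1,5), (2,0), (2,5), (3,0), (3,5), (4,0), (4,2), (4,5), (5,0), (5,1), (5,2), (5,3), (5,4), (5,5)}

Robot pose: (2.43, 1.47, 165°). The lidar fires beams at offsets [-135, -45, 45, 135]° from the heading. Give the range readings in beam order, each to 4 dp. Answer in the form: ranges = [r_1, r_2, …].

beam 1: φ=-135°, α=30°
  cosα=0.8660 sinα=0.5000 | (2,1) | tMaxX 0.6582 tMaxY 1.0600 | tΔX 1.1547 tΔY 2.0000
    t=0.6582 [x] (3,1)
    t=1.0600 [y] (3,2)
    t=1.8129 [x] (4,2) — stop
  → r_1 = 1.8129
beam 2: φ=-45°, α=120°
  cosα=-0.5000 sinα=0.8660 | (2,1) | tMaxX 0.8600 tMaxY 0.6120 | tΔX 2.0000 tΔY 1.1547
    t=0.6120 [y] (2,2)
    t=0.8600 [x] (1,2) — stop
  → r_2 = 0.8600
beam 3: φ=45°, α=210°
  cosα=-0.8660 sinα=-0.5000 | (2,1) | tMaxX 0.4965 tMaxY 0.9400 | tΔX 1.1547 tΔY 2.0000
    t=0.4965 [x] (1,1)
    t=0.9400 [y] (1,0) — stop
  → r_3 = 0.9400
beam 4: φ=135°, α=300°
  cosα=0.5000 sinα=-0.8660 | (2,1) | tMaxX 1.1400 tMaxY 0.5427 | tΔX 2.0000 tΔY 1.1547
    t=0.5427 [y] (2,0) — stop
  → r_4 = 0.5427

ranges = [1.8129, 0.8600, 0.9400, 0.5427]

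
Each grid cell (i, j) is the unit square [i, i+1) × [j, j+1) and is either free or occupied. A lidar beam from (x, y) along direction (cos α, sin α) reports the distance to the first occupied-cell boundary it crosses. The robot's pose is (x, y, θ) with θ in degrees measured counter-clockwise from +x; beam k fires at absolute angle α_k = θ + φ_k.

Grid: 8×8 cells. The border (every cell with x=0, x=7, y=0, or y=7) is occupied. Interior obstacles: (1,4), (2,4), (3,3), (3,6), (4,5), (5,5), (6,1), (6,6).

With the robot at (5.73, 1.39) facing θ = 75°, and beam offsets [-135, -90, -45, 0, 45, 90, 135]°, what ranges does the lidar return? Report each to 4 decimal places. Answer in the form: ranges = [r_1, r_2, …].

ranges = [0.4503, 0.2795, 0.3118, 4.7726, 5.3232, 4.8969, 0.7800]

beam 1: φ=-135°, α=300°
  dir = (cos 300°, sin 300°) = (0.5000, -0.8660); from cell (5,1)
  next x-line at t=0.5400, next y-line at t=0.4503; Δt_x=2.0000, Δt_y=1.1547
    y: enter (5,0) at t=0.4503 ← occupied
  → r_1 = 0.4503
beam 2: φ=-90°, α=345°
  dir = (cos 345°, sin 345°) = (0.9659, -0.2588); from cell (5,1)
  next x-line at t=0.2795, next y-line at t=1.5068; Δt_x=1.0353, Δt_y=3.8637
    x: enter (6,1) at t=0.2795 ← occupied
  → r_2 = 0.2795
beam 3: φ=-45°, α=30°
  dir = (cos 30°, sin 30°) = (0.8660, 0.5000); from cell (5,1)
  next x-line at t=0.3118, next y-line at t=1.2200; Δt_x=1.1547, Δt_y=2.0000
    x: enter (6,1) at t=0.3118 ← occupied
  → r_3 = 0.3118
beam 4: φ=0°, α=75°
  dir = (cos 75°, sin 75°) = (0.2588, 0.9659); from cell (5,1)
  next x-line at t=1.0432, next y-line at t=0.6315; Δt_x=3.8637, Δt_y=1.0353
    y: enter (5,2) at t=0.6315
    x: enter (6,2) at t=1.0432
    y: enter (6,3) at t=1.6668
    y: enter (6,4) at t=2.7021
    y: enter (6,5) at t=3.7373
    y: enter (6,6) at t=4.7726 ← occupied
  → r_4 = 4.7726
beam 5: φ=45°, α=120°
  dir = (cos 120°, sin 120°) = (-0.5000, 0.8660); from cell (5,1)
  next x-line at t=1.4600, next y-line at t=0.7044; Δt_x=2.0000, Δt_y=1.1547
    y: enter (5,2) at t=0.7044
    x: enter (4,2) at t=1.4600
    y: enter (4,3) at t=1.8591
    y: enter (4,4) at t=3.0138
    x: enter (3,4) at t=3.4600
    y: enter (3,5) at t=4.1685
    y: enter (3,6) at t=5.3232 ← occupied
  → r_5 = 5.3232
beam 6: φ=90°, α=165°
  dir = (cos 165°, sin 165°) = (-0.9659, 0.2588); from cell (5,1)
  next x-line at t=0.7558, next y-line at t=2.3569; Δt_x=1.0353, Δt_y=3.8637
    x: enter (4,1) at t=0.7558
    x: enter (3,1) at t=1.7910
    y: enter (3,2) at t=2.3569
    x: enter (2,2) at t=2.8263
    x: enter (1,2) at t=3.8616
    x: enter (0,2) at t=4.8969 ← occupied
  → r_6 = 4.8969
beam 7: φ=135°, α=210°
  dir = (cos 210°, sin 210°) = (-0.8660, -0.5000); from cell (5,1)
  next x-line at t=0.8429, next y-line at t=0.7800; Δt_x=1.1547, Δt_y=2.0000
    y: enter (5,0) at t=0.7800 ← occupied
  → r_7 = 0.7800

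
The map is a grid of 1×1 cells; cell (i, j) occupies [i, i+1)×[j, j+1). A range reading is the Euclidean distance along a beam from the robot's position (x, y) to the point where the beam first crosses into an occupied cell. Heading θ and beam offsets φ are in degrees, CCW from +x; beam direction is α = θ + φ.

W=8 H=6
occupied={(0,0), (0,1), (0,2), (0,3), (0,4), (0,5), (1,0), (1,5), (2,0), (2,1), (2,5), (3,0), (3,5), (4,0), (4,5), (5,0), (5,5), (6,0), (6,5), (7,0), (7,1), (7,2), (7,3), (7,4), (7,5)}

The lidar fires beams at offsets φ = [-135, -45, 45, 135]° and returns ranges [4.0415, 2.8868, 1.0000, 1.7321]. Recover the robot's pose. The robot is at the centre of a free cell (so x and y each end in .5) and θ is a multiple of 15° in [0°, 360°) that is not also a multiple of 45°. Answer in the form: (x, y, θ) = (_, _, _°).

(x, y, θ) = (3.5, 2.5, 165°)

The pose lattice has 23·16 = 368 candidates. Test each by forward raycasting.
  (6.5, 2.5, 240°): beam 1 = 2.5882 ≠ 4.0415 ✗
  (3.5, 2.5, 120°): beam 1 = 3.6235 ≠ 4.0415 ✗
  (3.5, 2.5, 195°): beam 1 = 2.8868 ≠ 4.0415 ✗
  (5.5, 3.5, 240°): beam 1 = 1.5529 ≠ 4.0415 ✗
  …
  (3.5, 2.5, 165°): r_1=4.0415, r_2=2.8868, r_3=1.0000, r_4=1.7321 — all match ✓
Only this pose fits every beam.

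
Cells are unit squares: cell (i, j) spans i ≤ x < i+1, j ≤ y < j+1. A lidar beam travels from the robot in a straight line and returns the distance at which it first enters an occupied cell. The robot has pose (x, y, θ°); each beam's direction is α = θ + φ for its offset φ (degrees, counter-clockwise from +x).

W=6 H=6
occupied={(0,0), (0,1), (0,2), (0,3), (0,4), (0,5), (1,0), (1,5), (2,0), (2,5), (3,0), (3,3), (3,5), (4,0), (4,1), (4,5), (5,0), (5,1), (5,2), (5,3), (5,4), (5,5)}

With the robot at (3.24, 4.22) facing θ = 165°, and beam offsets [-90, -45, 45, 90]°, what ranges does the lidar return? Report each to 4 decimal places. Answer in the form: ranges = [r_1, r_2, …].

beam 1: φ=-90°, α=75°
  direction (0.2588, 0.9659); cell (3,4); t to first gridline: x 2.9364, y 0.8075 (then +3.8637 / +1.0353)
    (3,5) via y @ 0.8075  # hit
  → r_1 = 0.8075
beam 2: φ=-45°, α=120°
  direction (-0.5000, 0.8660); cell (3,4); t to first gridline: x 0.4800, y 0.9007 (then +2.0000 / +1.1547)
    (2,4) via x @ 0.4800
    (2,5) via y @ 0.9007  # hit
  → r_2 = 0.9007
beam 3: φ=45°, α=210°
  direction (-0.8660, -0.5000); cell (3,4); t to first gridline: x 0.2771, y 0.4400 (then +1.1547 / +2.0000)
    (2,4) via x @ 0.2771
    (2,3) via y @ 0.4400
    (1,3) via x @ 1.4318
    (1,2) via y @ 2.4400
    (0,2) via x @ 2.5865  # hit
  → r_3 = 2.5865
beam 4: φ=90°, α=255°
  direction (-0.2588, -0.9659); cell (3,4); t to first gridline: x 0.9273, y 0.2278 (then +3.8637 / +1.0353)
    (3,3) via y @ 0.2278  # hit
  → r_4 = 0.2278

ranges = [0.8075, 0.9007, 2.5865, 0.2278]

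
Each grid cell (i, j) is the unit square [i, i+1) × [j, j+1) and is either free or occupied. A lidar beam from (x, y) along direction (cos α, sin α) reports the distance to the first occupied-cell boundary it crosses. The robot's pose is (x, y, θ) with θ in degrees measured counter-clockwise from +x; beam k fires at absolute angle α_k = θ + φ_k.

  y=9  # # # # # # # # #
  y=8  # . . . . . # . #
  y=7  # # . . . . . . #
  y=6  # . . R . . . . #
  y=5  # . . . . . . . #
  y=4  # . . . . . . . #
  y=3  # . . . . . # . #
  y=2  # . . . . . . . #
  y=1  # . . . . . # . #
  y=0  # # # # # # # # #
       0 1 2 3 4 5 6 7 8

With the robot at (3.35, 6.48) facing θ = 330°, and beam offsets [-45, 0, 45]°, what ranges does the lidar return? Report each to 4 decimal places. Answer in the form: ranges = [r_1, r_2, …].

beam 1: φ=-45°, α=285°
  dir = (cos 285°, sin 285°) = (0.2588, -0.9659); from cell (3,6)
  next x-line at t=2.5114, next y-line at t=0.4969; Δt_x=3.8637, Δt_y=1.0353
    y: enter (3,5) at t=0.4969
    y: enter (3,4) at t=1.5322
    x: enter (4,4) at t=2.5114
    y: enter (4,3) at t=2.5675
    y: enter (4,2) at t=3.6028
    y: enter (4,1) at t=4.6380
    y: enter (4,0) at t=5.6733 ← occupied
  → r_1 = 5.6733
beam 2: φ=0°, α=330°
  dir = (cos 330°, sin 330°) = (0.8660, -0.5000); from cell (3,6)
  next x-line at t=0.7506, next y-line at t=0.9600; Δt_x=1.1547, Δt_y=2.0000
    x: enter (4,6) at t=0.7506
    y: enter (4,5) at t=0.9600
    x: enter (5,5) at t=1.9053
    y: enter (5,4) at t=2.9600
    x: enter (6,4) at t=3.0600
    x: enter (7,4) at t=4.2147
    y: enter (7,3) at t=4.9600
    x: enter (8,3) at t=5.3694 ← occupied
  → r_2 = 5.3694
beam 3: φ=45°, α=15°
  dir = (cos 15°, sin 15°) = (0.9659, 0.2588); from cell (3,6)
  next x-line at t=0.6729, next y-line at t=2.0091; Δt_x=1.0353, Δt_y=3.8637
    x: enter (4,6) at t=0.6729
    x: enter (5,6) at t=1.7082
    y: enter (5,7) at t=2.0091
    x: enter (6,7) at t=2.7435
    x: enter (7,7) at t=3.7788
    x: enter (8,7) at t=4.8140 ← occupied
  → r_3 = 4.8140

ranges = [5.6733, 5.3694, 4.8140]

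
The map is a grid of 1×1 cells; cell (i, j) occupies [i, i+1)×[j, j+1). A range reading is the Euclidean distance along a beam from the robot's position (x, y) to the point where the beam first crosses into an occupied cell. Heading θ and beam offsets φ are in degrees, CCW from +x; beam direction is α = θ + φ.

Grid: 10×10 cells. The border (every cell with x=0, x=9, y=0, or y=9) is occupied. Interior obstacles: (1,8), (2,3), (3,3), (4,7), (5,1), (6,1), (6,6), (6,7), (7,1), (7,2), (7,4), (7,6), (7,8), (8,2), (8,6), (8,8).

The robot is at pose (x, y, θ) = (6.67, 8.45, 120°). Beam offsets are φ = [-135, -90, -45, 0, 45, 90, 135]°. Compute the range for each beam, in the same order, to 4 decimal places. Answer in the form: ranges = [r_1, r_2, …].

beam 1: φ=-135°, α=345°
  direction (0.9659, -0.2588); cell (6,8); t to first gridline: x 0.3416, y 1.7387 (then +1.0353 / +3.8637)
    (7,8) via x @ 0.3416  # hit
  → r_1 = 0.3416
beam 2: φ=-90°, α=30°
  direction (0.8660, 0.5000); cell (6,8); t to first gridline: x 0.3811, y 1.1000 (then +1.1547 / +2.0000)
    (7,8) via x @ 0.3811  # hit
  → r_2 = 0.3811
beam 3: φ=-45°, α=75°
  direction (0.2588, 0.9659); cell (6,8); t to first gridline: x 1.2750, y 0.5694 (then +3.8637 / +1.0353)
    (6,9) via y @ 0.5694  # hit
  → r_3 = 0.5694
beam 4: φ=0°, α=120°
  direction (-0.5000, 0.8660); cell (6,8); t to first gridline: x 1.3400, y 0.6351 (then +2.0000 / +1.1547)
    (6,9) via y @ 0.6351  # hit
  → r_4 = 0.6351
beam 5: φ=45°, α=165°
  direction (-0.9659, 0.2588); cell (6,8); t to first gridline: x 0.6936, y 2.1250 (then +1.0353 / +3.8637)
    (5,8) via x @ 0.6936
    (4,8) via x @ 1.7289
    (4,9) via y @ 2.1250  # hit
  → r_5 = 2.1250
beam 6: φ=90°, α=210°
  direction (-0.8660, -0.5000); cell (6,8); t to first gridline: x 0.7736, y 0.9000 (then +1.1547 / +2.0000)
    (5,8) via x @ 0.7736
    (5,7) via y @ 0.9000
    (4,7) via x @ 1.9283  # hit
  → r_6 = 1.9283
beam 7: φ=135°, α=255°
  direction (-0.2588, -0.9659); cell (6,8); t to first gridline: x 2.5887, y 0.4659 (then +3.8637 / +1.0353)
    (6,7) via y @ 0.4659  # hit
  → r_7 = 0.4659

ranges = [0.3416, 0.3811, 0.5694, 0.6351, 2.1250, 1.9283, 0.4659]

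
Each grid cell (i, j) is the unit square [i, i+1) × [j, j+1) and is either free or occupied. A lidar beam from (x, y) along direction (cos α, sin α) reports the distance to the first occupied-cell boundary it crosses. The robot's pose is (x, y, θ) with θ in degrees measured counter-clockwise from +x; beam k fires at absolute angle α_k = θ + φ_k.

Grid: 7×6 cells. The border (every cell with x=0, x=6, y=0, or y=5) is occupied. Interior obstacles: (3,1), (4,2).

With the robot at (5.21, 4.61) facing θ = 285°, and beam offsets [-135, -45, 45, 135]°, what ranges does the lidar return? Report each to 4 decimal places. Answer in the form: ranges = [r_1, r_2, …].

beam 1: φ=-135°, α=150°
  direction (-0.8660, 0.5000); cell (5,4); t to first gridline: x 0.2425, y 0.7800 (then +1.1547 / +2.0000)
    (4,4) via x @ 0.2425
    (4,5) via y @ 0.7800  # hit
  → r_1 = 0.7800
beam 2: φ=-45°, α=240°
  direction (-0.5000, -0.8660); cell (5,4); t to first gridline: x 0.4200, y 0.7044 (then +2.0000 / +1.1547)
    (4,4) via x @ 0.4200
    (4,3) via y @ 0.7044
    (4,2) via y @ 1.8591  # hit
  → r_2 = 1.8591
beam 3: φ=45°, α=330°
  direction (0.8660, -0.5000); cell (5,4); t to first gridline: x 0.9122, y 1.2200 (then +1.1547 / +2.0000)
    (6,4) via x @ 0.9122  # hit
  → r_3 = 0.9122
beam 4: φ=135°, α=60°
  direction (0.5000, 0.8660); cell (5,4); t to first gridline: x 1.5800, y 0.4503 (then +2.0000 / +1.1547)
    (5,5) via y @ 0.4503  # hit
  → r_4 = 0.4503

ranges = [0.7800, 1.8591, 0.9122, 0.4503]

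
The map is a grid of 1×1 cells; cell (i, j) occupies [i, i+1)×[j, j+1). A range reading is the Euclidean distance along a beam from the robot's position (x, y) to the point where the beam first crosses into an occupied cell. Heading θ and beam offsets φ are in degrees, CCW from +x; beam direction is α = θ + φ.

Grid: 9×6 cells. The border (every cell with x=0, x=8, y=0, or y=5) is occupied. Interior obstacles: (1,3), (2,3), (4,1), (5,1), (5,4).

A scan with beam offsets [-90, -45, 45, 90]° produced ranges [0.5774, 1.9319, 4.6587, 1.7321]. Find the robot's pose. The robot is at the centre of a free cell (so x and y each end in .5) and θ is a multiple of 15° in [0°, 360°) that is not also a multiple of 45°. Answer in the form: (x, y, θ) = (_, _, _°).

(x, y, θ) = (7.5, 2.5, 120°)

Candidates: 23 free-cell centres × 16 headings = 368 poses. Raycast each; keep the one whose scan matches to 4 dp.
  (1.5, 1.5, 285°): beam 1 = 0.5176 ≠ 0.5774 ✗
  (6.5, 2.5, 120°): beam 1 = 1.7321 ≠ 0.5774 ✗
  (7.5, 4.5, 75°): beam 1 = 0.5176 ≠ 0.5774 ✗
  …
  (7.5, 2.5, 120°): r_1=0.5774, r_2=1.9319, r_3=4.6587, r_4=1.7321 — all match ✓
No second candidate reproduces the full scan.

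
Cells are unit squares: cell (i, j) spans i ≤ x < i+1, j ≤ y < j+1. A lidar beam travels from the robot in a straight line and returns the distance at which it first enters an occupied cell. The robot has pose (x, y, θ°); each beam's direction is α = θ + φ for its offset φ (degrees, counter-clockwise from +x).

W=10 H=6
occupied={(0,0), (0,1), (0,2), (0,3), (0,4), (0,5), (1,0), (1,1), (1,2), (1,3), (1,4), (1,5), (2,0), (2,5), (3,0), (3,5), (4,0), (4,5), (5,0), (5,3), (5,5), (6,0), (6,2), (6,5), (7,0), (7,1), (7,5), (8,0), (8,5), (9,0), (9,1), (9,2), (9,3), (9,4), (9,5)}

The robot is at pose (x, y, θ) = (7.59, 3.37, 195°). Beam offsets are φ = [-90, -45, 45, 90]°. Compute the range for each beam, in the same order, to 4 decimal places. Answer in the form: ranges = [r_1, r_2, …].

ranges = [1.6875, 3.2600, 1.1800, 1.4183]

beam 1: φ=-90°, α=105°
  dir = (cos 105°, sin 105°) = (-0.2588, 0.9659); from cell (7,3)
  next x-line at t=2.2796, next y-line at t=0.6522; Δt_x=3.8637, Δt_y=1.0353
    y: enter (7,4) at t=0.6522
    y: enter (7,5) at t=1.6875 ← occupied
  → r_1 = 1.6875
beam 2: φ=-45°, α=150°
  dir = (cos 150°, sin 150°) = (-0.8660, 0.5000); from cell (7,3)
  next x-line at t=0.6813, next y-line at t=1.2600; Δt_x=1.1547, Δt_y=2.0000
    x: enter (6,3) at t=0.6813
    y: enter (6,4) at t=1.2600
    x: enter (5,4) at t=1.8360
    x: enter (4,4) at t=2.9907
    y: enter (4,5) at t=3.2600 ← occupied
  → r_2 = 3.2600
beam 3: φ=45°, α=240°
  dir = (cos 240°, sin 240°) = (-0.5000, -0.8660); from cell (7,3)
  next x-line at t=1.1800, next y-line at t=0.4272; Δt_x=2.0000, Δt_y=1.1547
    y: enter (7,2) at t=0.4272
    x: enter (6,2) at t=1.1800 ← occupied
  → r_3 = 1.1800
beam 4: φ=90°, α=285°
  dir = (cos 285°, sin 285°) = (0.2588, -0.9659); from cell (7,3)
  next x-line at t=1.5841, next y-line at t=0.3831; Δt_x=3.8637, Δt_y=1.0353
    y: enter (7,2) at t=0.3831
    y: enter (7,1) at t=1.4183 ← occupied
  → r_4 = 1.4183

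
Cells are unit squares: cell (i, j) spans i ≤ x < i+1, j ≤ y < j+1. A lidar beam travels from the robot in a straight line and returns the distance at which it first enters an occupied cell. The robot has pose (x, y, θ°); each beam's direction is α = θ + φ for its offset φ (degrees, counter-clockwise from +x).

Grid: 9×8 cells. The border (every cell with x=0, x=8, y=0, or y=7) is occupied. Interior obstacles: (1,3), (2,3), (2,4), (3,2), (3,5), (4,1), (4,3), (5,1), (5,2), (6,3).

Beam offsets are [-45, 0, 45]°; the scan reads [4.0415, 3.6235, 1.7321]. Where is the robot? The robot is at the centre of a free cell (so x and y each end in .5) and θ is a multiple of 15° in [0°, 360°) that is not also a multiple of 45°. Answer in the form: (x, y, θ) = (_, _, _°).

(x, y, θ) = (4.5, 5.5, 15°)

The pose lattice has 32·16 = 512 candidates. Test each by forward raycasting.
  (1.5, 5.5, 255°): beam 1 = 0.5774 ≠ 4.0415 ✗
  (6.5, 1.5, 120°): beam 1 = 1.5529 ≠ 4.0415 ✗
  (2.5, 2.5, 255°): beam 1 = 1.7321 ≠ 4.0415 ✗
  …
  (4.5, 5.5, 15°): r_1=4.0415, r_2=3.6235, r_3=1.7321 — all match ✓
Unique over the lattice → pose = (4.5, 5.5, 15°).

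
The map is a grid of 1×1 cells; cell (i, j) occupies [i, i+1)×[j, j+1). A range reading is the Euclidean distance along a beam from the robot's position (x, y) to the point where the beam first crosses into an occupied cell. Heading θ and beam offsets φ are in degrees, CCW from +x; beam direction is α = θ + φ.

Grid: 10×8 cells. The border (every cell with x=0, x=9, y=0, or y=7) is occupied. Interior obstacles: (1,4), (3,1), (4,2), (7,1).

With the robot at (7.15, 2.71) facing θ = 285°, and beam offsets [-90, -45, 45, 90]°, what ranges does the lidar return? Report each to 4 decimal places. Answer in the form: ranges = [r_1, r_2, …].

ranges = [2.2258, 1.9745, 2.1362, 1.9153]

beam 1: φ=-90°, α=195°
  direction (-0.9659, -0.2588); cell (7,2); t to first gridline: x 0.1553, y 2.7432 (then +1.0353 / +3.8637)
    (6,2) via x @ 0.1553
    (5,2) via x @ 1.1906
    (4,2) via x @ 2.2258  # hit
  → r_1 = 2.2258
beam 2: φ=-45°, α=240°
  direction (-0.5000, -0.8660); cell (7,2); t to first gridline: x 0.3000, y 0.8198 (then +2.0000 / +1.1547)
    (6,2) via x @ 0.3000
    (6,1) via y @ 0.8198
    (6,0) via y @ 1.9745  # hit
  → r_2 = 1.9745
beam 3: φ=45°, α=330°
  direction (0.8660, -0.5000); cell (7,2); t to first gridline: x 0.9815, y 1.4200 (then +1.1547 / +2.0000)
    (8,2) via x @ 0.9815
    (8,1) via y @ 1.4200
    (9,1) via x @ 2.1362  # hit
  → r_3 = 2.1362
beam 4: φ=90°, α=15°
  direction (0.9659, 0.2588); cell (7,2); t to first gridline: x 0.8800, y 1.1205 (then +1.0353 / +3.8637)
    (8,2) via x @ 0.8800
    (8,3) via y @ 1.1205
    (9,3) via x @ 1.9153  # hit
  → r_4 = 1.9153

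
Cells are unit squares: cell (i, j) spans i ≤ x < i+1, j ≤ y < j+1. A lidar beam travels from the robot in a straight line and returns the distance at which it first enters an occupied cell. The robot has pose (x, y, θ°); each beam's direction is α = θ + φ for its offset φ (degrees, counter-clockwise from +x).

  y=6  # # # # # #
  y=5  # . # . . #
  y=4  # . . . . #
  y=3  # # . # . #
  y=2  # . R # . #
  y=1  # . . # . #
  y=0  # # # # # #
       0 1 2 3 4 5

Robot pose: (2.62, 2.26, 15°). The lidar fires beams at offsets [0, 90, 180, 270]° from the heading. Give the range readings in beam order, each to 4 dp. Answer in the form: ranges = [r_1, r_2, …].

beam 1: φ=0°, α=15°
  d=(0.9659,0.2588)  start (2,2)  tX=0.3934 tY=2.8591  stride 1/|dx|=1.0353 1/|dy|=3.8637
    cross x-line → (3,2), t=0.3934 (wall)
  → r_1 = 0.3934
beam 2: φ=90°, α=105°
  d=(-0.2588,0.9659)  start (2,2)  tX=2.3955 tY=0.7661  stride 1/|dx|=3.8637 1/|dy|=1.0353
    cross y-line → (2,3), t=0.7661
    cross y-line → (2,4), t=1.8014
    cross x-line → (1,4), t=2.3955
    cross y-line → (1,5), t=2.8367
    cross y-line → (1,6), t=3.8719 (wall)
  → r_2 = 3.8719
beam 3: φ=180°, α=195°
  d=(-0.9659,-0.2588)  start (2,2)  tX=0.6419 tY=1.0046  stride 1/|dx|=1.0353 1/|dy|=3.8637
    cross x-line → (1,2), t=0.6419
    cross y-line → (1,1), t=1.0046
    cross x-line → (0,1), t=1.6771 (wall)
  → r_3 = 1.6771
beam 4: φ=270°, α=285°
  d=(0.2588,-0.9659)  start (2,2)  tX=1.4682 tY=0.2692  stride 1/|dx|=3.8637 1/|dy|=1.0353
    cross y-line → (2,1), t=0.2692
    cross y-line → (2,0), t=1.3044 (wall)
  → r_4 = 1.3044

ranges = [0.3934, 3.8719, 1.6771, 1.3044]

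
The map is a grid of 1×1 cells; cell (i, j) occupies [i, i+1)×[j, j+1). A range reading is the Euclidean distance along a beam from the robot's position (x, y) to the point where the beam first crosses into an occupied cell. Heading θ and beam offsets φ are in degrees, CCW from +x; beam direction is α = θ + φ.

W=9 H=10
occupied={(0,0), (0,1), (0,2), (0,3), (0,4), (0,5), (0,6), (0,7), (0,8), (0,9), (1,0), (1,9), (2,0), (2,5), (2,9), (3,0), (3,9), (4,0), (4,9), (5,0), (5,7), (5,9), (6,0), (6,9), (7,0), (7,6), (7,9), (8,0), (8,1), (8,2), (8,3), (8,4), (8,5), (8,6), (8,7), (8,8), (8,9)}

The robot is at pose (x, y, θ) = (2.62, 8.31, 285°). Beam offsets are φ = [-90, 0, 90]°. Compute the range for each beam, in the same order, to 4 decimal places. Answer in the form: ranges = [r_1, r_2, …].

beam 1: φ=-90°, α=195°
  direction (-0.9659, -0.2588); cell (2,8); t to first gridline: x 0.6419, y 1.1977 (then +1.0353 / +3.8637)
    (1,8) via x @ 0.6419
    (1,7) via y @ 1.1977
    (0,7) via x @ 1.6771  # hit
  → r_1 = 1.6771
beam 2: φ=0°, α=285°
  direction (0.2588, -0.9659); cell (2,8); t to first gridline: x 1.4682, y 0.3209 (then +3.8637 / +1.0353)
    (2,7) via y @ 0.3209
    (2,6) via y @ 1.3562
    (3,6) via x @ 1.4682
    (3,5) via y @ 2.3915
    (3,4) via y @ 3.4268
    (3,3) via y @ 4.4620
    (4,3) via x @ 5.3319
    (4,2) via y @ 5.4973
    (4,1) via y @ 6.5326
    (4,0) via y @ 7.5679  # hit
  → r_2 = 7.5679
beam 3: φ=90°, α=15°
  direction (0.9659, 0.2588); cell (2,8); t to first gridline: x 0.3934, y 2.6660 (then +1.0353 / +3.8637)
    (3,8) via x @ 0.3934
    (4,8) via x @ 1.4287
    (5,8) via x @ 2.4640
    (5,9) via y @ 2.6660  # hit
  → r_3 = 2.6660

ranges = [1.6771, 7.5679, 2.6660]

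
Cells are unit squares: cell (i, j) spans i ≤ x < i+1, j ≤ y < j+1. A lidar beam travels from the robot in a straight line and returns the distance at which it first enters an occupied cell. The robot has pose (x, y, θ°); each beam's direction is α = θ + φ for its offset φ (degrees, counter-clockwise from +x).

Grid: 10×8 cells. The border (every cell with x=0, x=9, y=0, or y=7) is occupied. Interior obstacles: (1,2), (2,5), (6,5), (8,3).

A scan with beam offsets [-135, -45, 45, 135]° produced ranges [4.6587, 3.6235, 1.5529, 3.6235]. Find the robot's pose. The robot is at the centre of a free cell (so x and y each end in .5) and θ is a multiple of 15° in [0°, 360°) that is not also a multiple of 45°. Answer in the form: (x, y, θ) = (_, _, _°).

Enumerate (i+0.5, j+0.5, θ) over the 44 free cells and 16 admissible headings. For each, cast all 4 beams and compare to the given ranges.
  (8.5, 1.5, 120°): beam 1 = 0.5176 ≠ 4.6587 ✗
  (8.5, 5.5, 330°): beam 1 = 1.5529 ≠ 4.6587 ✗
  (5.5, 3.5, 195°): beam 1 = 1.7321 ≠ 4.6587 ✗
  (2.5, 2.5, 195°): beam 1 = 5.1962 ≠ 4.6587 ✗
  …
  (4.5, 2.5, 240°): r_1=4.6587, r_2=3.6235, r_3=1.5529, r_4=3.6235 — all match ✓
Unique over the lattice → pose = (4.5, 2.5, 240°).

(x, y, θ) = (4.5, 2.5, 240°)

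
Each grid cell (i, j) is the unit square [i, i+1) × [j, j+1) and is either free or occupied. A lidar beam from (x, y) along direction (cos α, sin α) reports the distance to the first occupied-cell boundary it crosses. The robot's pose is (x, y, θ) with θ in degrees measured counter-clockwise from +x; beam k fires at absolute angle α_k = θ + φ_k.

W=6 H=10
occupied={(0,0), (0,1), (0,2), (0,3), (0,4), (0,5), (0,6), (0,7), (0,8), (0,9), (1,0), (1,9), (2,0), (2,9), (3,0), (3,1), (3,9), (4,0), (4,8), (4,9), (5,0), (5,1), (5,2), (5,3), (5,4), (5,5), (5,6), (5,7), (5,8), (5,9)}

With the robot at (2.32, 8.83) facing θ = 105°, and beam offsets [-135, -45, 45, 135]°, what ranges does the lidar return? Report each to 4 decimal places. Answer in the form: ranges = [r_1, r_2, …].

beam 1: φ=-135°, α=330°
  cosα=0.8660 sinα=-0.5000 | (2,8) | tMaxX 0.7852 tMaxY 1.6600 | tΔX 1.1547 tΔY 2.0000
    t=0.7852 [x] (3,8)
    t=1.6600 [y] (3,7)
    t=1.9399 [x] (4,7)
    t=3.0946 [x] (5,7) — stop
  → r_1 = 3.0946
beam 2: φ=-45°, α=60°
  cosα=0.5000 sinα=0.8660 | (2,8) | tMaxX 1.3600 tMaxY 0.1963 | tΔX 2.0000 tΔY 1.1547
    t=0.1963 [y] (2,9) — stop
  → r_2 = 0.1963
beam 3: φ=45°, α=150°
  cosα=-0.8660 sinα=0.5000 | (2,8) | tMaxX 0.3695 tMaxY 0.3400 | tΔX 1.1547 tΔY 2.0000
    t=0.3400 [y] (2,9) — stop
  → r_3 = 0.3400
beam 4: φ=135°, α=240°
  cosα=-0.5000 sinα=-0.8660 | (2,8) | tMaxX 0.6400 tMaxY 0.9584 | tΔX 2.0000 tΔY 1.1547
    t=0.6400 [x] (1,8)
    t=0.9584 [y] (1,7)
    t=2.1131 [y] (1,6)
    t=2.6400 [x] (0,6) — stop
  → r_4 = 2.6400

ranges = [3.0946, 0.1963, 0.3400, 2.6400]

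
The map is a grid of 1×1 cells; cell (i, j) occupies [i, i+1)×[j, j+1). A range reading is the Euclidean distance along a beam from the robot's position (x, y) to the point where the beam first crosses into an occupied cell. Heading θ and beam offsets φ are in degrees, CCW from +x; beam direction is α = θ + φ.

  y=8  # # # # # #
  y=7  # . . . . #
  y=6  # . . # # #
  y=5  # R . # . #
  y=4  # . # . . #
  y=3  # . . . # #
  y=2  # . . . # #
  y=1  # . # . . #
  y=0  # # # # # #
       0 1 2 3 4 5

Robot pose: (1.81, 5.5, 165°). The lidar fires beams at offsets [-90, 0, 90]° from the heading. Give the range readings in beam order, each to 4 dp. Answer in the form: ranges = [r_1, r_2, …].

ranges = [2.5882, 0.8386, 3.1296]

beam 1: φ=-90°, α=75°
  d=(0.2588,0.9659)  start (1,5)  tX=0.7341 tY=0.5176  stride 1/|dx|=3.8637 1/|dy|=1.0353
    cross y-line → (1,6), t=0.5176
    cross x-line → (2,6), t=0.7341
    cross y-line → (2,7), t=1.5529
    cross y-line → (2,8), t=2.5882 (wall)
  → r_1 = 2.5882
beam 2: φ=0°, α=165°
  d=(-0.9659,0.2588)  start (1,5)  tX=0.8386 tY=1.9319  stride 1/|dx|=1.0353 1/|dy|=3.8637
    cross x-line → (0,5), t=0.8386 (wall)
  → r_2 = 0.8386
beam 3: φ=90°, α=255°
  d=(-0.2588,-0.9659)  start (1,5)  tX=3.1296 tY=0.5176  stride 1/|dx|=3.8637 1/|dy|=1.0353
    cross y-line → (1,4), t=0.5176
    cross y-line → (1,3), t=1.5529
    cross y-line → (1,2), t=2.5882
    cross x-line → (0,2), t=3.1296 (wall)
  → r_3 = 3.1296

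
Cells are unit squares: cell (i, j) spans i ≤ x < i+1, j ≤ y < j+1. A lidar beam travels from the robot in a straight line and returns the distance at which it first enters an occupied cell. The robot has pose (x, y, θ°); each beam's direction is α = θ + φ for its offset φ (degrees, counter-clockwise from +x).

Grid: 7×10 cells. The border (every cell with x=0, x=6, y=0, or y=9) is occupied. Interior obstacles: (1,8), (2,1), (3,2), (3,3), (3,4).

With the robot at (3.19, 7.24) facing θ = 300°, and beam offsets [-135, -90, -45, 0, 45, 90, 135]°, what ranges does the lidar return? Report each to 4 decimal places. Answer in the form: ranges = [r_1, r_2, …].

ranges = [2.2673, 2.5288, 6.4601, 5.6200, 2.9091, 3.2447, 1.8221]

beam 1: φ=-135°, α=165°
  d=(-0.9659,0.2588)  start (3,7)  tX=0.1967 tY=2.9364  stride 1/|dx|=1.0353 1/|dy|=3.8637
    cross x-line → (2,7), t=0.1967
    cross x-line → (1,7), t=1.2320
    cross x-line → (0,7), t=2.2673 (wall)
  → r_1 = 2.2673
beam 2: φ=-90°, α=210°
  d=(-0.8660,-0.5000)  start (3,7)  tX=0.2194 tY=0.4800  stride 1/|dx|=1.1547 1/|dy|=2.0000
    cross x-line → (2,7), t=0.2194
    cross y-line → (2,6), t=0.4800
    cross x-line → (1,6), t=1.3741
    cross y-line → (1,5), t=2.4800
    cross x-line → (0,5), t=2.5288 (wall)
  → r_2 = 2.5288
beam 3: φ=-45°, α=255°
  d=(-0.2588,-0.9659)  start (3,7)  tX=0.7341 tY=0.2485  stride 1/|dx|=3.8637 1/|dy|=1.0353
    cross y-line → (3,6), t=0.2485
    cross x-line → (2,6), t=0.7341
    cross y-line → (2,5), t=1.2837
    cross y-line → (2,4), t=2.3190
    cross y-line → (2,3), t=3.3543
    cross y-line → (2,2), t=4.3896
    cross x-line → (1,2), t=4.5978
    cross y-line → (1,1), t=5.4248
    cross y-line → (1,0), t=6.4601 (wall)
  → r_3 = 6.4601
beam 4: φ=0°, α=300°
  d=(0.5000,-0.8660)  start (3,7)  tX=1.6200 tY=0.2771  stride 1/|dx|=2.0000 1/|dy|=1.1547
    cross y-line → (3,6), t=0.2771
    cross y-line → (3,5), t=1.4318
    cross x-line → (4,5), t=1.6200
    cross y-line → (4,4), t=2.5865
    cross x-line → (5,4), t=3.6200
    cross y-line → (5,3), t=3.7412
    cross y-line → (5,2), t=4.8959
    cross x-line → (6,2), t=5.6200 (wall)
  → r_4 = 5.6200
beam 5: φ=45°, α=345°
  d=(0.9659,-0.2588)  start (3,7)  tX=0.8386 tY=0.9273  stride 1/|dx|=1.0353 1/|dy|=3.8637
    cross x-line → (4,7), t=0.8386
    cross y-line → (4,6), t=0.9273
    cross x-line → (5,6), t=1.8738
    cross x-line → (6,6), t=2.9091 (wall)
  → r_5 = 2.9091
beam 6: φ=90°, α=30°
  d=(0.8660,0.5000)  start (3,7)  tX=0.9353 tY=1.5200  stride 1/|dx|=1.1547 1/|dy|=2.0000
    cross x-line → (4,7), t=0.9353
    cross y-line → (4,8), t=1.5200
    cross x-line → (5,8), t=2.0900
    cross x-line → (6,8), t=3.2447 (wall)
  → r_6 = 3.2447
beam 7: φ=135°, α=75°
  d=(0.2588,0.9659)  start (3,7)  tX=3.1296 tY=0.7868  stride 1/|dx|=3.8637 1/|dy|=1.0353
    cross y-line → (3,8), t=0.7868
    cross y-line → (3,9), t=1.8221 (wall)
  → r_7 = 1.8221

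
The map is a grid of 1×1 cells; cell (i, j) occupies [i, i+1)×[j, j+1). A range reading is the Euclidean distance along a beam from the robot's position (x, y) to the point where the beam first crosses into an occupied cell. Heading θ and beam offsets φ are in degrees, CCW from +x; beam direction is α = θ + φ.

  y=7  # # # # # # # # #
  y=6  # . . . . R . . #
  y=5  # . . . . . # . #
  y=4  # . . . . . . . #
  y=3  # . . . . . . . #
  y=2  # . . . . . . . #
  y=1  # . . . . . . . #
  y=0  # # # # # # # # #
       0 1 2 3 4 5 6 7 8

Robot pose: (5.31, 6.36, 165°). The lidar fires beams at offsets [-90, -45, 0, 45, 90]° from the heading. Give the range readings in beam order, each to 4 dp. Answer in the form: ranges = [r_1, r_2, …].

beam 1: φ=-90°, α=75°
  d=(0.2588,0.9659)  start (5,6)  tX=2.6660 tY=0.6626  stride 1/|dx|=3.8637 1/|dy|=1.0353
    cross y-line → (5,7), t=0.6626 (wall)
  → r_1 = 0.6626
beam 2: φ=-45°, α=120°
  d=(-0.5000,0.8660)  start (5,6)  tX=0.6200 tY=0.7390  stride 1/|dx|=2.0000 1/|dy|=1.1547
    cross x-line → (4,6), t=0.6200
    cross y-line → (4,7), t=0.7390 (wall)
  → r_2 = 0.7390
beam 3: φ=0°, α=165°
  d=(-0.9659,0.2588)  start (5,6)  tX=0.3209 tY=2.4728  stride 1/|dx|=1.0353 1/|dy|=3.8637
    cross x-line → (4,6), t=0.3209
    cross x-line → (3,6), t=1.3562
    cross x-line → (2,6), t=2.3915
    cross y-line → (2,7), t=2.4728 (wall)
  → r_3 = 2.4728
beam 4: φ=45°, α=210°
  d=(-0.8660,-0.5000)  start (5,6)  tX=0.3580 tY=0.7200  stride 1/|dx|=1.1547 1/|dy|=2.0000
    cross x-line → (4,6), t=0.3580
    cross y-line → (4,5), t=0.7200
    cross x-line → (3,5), t=1.5127
    cross x-line → (2,5), t=2.6674
    cross y-line → (2,4), t=2.7200
    cross x-line → (1,4), t=3.8221
    cross y-line → (1,3), t=4.7200
    cross x-line → (0,3), t=4.9768 (wall)
  → r_4 = 4.9768
beam 5: φ=90°, α=255°
  d=(-0.2588,-0.9659)  start (5,6)  tX=1.1977 tY=0.3727  stride 1/|dx|=3.8637 1/|dy|=1.0353
    cross y-line → (5,5), t=0.3727
    cross x-line → (4,5), t=1.1977
    cross y-line → (4,4), t=1.4080
    cross y-line → (4,3), t=2.4433
    cross y-line → (4,2), t=3.4785
    cross y-line → (4,1), t=4.5138
    cross x-line → (3,1), t=5.0615
    cross y-line → (3,0), t=5.5491 (wall)
  → r_5 = 5.5491

ranges = [0.6626, 0.7390, 2.4728, 4.9768, 5.5491]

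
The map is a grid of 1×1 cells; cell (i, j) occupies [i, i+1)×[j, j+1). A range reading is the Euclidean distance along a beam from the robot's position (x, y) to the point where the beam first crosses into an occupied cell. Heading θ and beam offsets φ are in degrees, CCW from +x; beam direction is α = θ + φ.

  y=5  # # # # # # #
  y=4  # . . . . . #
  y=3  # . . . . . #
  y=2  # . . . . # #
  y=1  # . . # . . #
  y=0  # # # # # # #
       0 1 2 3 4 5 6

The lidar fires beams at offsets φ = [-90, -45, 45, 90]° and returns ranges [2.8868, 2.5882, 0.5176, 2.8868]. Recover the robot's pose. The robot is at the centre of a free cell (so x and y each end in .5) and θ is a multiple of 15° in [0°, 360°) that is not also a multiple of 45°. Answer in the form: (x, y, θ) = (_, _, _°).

Enumerate (i+0.5, j+0.5, θ) over the 18 free cells and 16 admissible headings. For each, cast all 4 beams and compare to the given ranges.
  (4.5, 4.5, 255°): beam 1 = 1.9319 ≠ 2.8868 ✗
  (2.5, 2.5, 30°): beam 1 = 1.0000 ≠ 2.8868 ✗
  (4.5, 4.5, 300°): beam 1 = 4.0415 ≠ 2.8868 ✗
  (3.5, 4.5, 30°): beam 1 = 4.0415 ≠ 2.8868 ✗
  …
  (3.5, 2.5, 240°): r_1=2.8868, r_2=2.5882, r_3=0.5176, r_4=2.8868 — all match ✓
No second candidate reproduces the full scan.

(x, y, θ) = (3.5, 2.5, 240°)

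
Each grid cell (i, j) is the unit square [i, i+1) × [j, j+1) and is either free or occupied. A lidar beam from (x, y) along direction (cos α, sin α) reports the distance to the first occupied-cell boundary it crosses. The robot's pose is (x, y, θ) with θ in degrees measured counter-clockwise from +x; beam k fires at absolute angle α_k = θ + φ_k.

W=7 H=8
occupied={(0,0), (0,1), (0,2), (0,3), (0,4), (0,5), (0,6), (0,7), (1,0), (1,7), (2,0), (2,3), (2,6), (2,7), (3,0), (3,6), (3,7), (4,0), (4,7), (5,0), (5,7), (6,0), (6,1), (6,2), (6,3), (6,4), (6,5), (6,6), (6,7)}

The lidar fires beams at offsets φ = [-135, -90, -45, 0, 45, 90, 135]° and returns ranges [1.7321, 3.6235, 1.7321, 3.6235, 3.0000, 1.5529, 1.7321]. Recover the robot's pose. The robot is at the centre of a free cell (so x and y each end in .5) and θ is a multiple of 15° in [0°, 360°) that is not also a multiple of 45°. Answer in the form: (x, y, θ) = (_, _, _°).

(x, y, θ) = (4.5, 4.5, 255°)

The pose lattice has 27·16 = 432 candidates. Test each by forward raycasting.
  (5.5, 2.5, 255°): beam 1 = 4.0415 ≠ 1.7321 ✗
  (2.5, 1.5, 15°): beam 1 = 0.5774 ≠ 1.7321 ✗
  (4.5, 6.5, 30°): beam 1 = 5.6940 ≠ 1.7321 ✗
  …
  (4.5, 4.5, 255°): r_1=1.7321, r_2=3.6235, r_3=1.7321, r_4=3.6235, r_5=3.0000, r_6=1.5529, r_7=1.7321 — all match ✓
Unique over the lattice → pose = (4.5, 4.5, 255°).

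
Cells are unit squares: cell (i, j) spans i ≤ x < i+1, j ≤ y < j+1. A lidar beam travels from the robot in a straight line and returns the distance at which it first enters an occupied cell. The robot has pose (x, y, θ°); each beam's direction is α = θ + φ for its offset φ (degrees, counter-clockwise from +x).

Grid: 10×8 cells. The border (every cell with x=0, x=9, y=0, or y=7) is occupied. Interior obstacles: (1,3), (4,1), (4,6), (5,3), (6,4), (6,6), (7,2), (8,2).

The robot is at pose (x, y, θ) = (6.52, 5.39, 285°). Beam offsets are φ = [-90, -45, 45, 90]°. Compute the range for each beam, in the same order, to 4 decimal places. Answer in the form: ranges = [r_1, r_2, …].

beam 1: φ=-90°, α=195°
  d=(-0.9659,-0.2588)  start (6,5)  tX=0.5383 tY=1.5068  stride 1/|dx|=1.0353 1/|dy|=3.8637
    cross x-line → (5,5), t=0.5383
    cross y-line → (5,4), t=1.5068
    cross x-line → (4,4), t=1.5736
    cross x-line → (3,4), t=2.6089
    cross x-line → (2,4), t=3.6442
    cross x-line → (1,4), t=4.6794
    cross y-line → (1,3), t=5.3705 (wall)
  → r_1 = 5.3705
beam 2: φ=-45°, α=240°
  d=(-0.5000,-0.8660)  start (6,5)  tX=1.0400 tY=0.4503  stride 1/|dx|=2.0000 1/|dy|=1.1547
    cross y-line → (6,4), t=0.4503 (wall)
  → r_2 = 0.4503
beam 3: φ=45°, α=330°
  d=(0.8660,-0.5000)  start (6,5)  tX=0.5543 tY=0.7800  stride 1/|dx|=1.1547 1/|dy|=2.0000
    cross x-line → (7,5), t=0.5543
    cross y-line → (7,4), t=0.7800
    cross x-line → (8,4), t=1.7090
    cross y-line → (8,3), t=2.7800
    cross x-line → (9,3), t=2.8637 (wall)
  → r_3 = 2.8637
beam 4: φ=90°, α=15°
  d=(0.9659,0.2588)  start (6,5)  tX=0.4969 tY=2.3569  stride 1/|dx|=1.0353 1/|dy|=3.8637
    cross x-line → (7,5), t=0.4969
    cross x-line → (8,5), t=1.5322
    cross y-line → (8,6), t=2.3569
    cross x-line → (9,6), t=2.5675 (wall)
  → r_4 = 2.5675

ranges = [5.3705, 0.4503, 2.8637, 2.5675]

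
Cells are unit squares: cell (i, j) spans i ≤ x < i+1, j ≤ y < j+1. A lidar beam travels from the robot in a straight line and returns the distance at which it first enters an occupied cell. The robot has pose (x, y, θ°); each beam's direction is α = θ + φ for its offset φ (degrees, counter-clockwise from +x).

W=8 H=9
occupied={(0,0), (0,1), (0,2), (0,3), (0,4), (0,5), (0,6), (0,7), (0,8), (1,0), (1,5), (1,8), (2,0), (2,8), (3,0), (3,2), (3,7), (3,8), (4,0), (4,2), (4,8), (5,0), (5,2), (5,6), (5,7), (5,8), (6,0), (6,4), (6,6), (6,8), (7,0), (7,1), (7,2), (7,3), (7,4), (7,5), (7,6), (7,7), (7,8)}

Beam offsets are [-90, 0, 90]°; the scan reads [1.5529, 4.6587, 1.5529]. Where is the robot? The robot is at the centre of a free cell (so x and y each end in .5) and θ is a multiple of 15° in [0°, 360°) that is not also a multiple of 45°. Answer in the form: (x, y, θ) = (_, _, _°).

The pose lattice has 33·16 = 528 candidates. Test each by forward raycasting.
  (6.5, 5.5, 345°): beam 1 = 0.5176 ≠ 1.5529 ✗
  (1.5, 3.5, 300°): beam 1 = 0.5774 ≠ 1.5529 ✗
  (5.5, 1.5, 195°): beam 1 = 0.5176 ≠ 1.5529 ✗
  …
  (5.5, 4.5, 195°): r_1=1.5529, r_2=4.6587, r_3=1.5529 — all match ✓
No second candidate reproduces the full scan.

(x, y, θ) = (5.5, 4.5, 195°)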